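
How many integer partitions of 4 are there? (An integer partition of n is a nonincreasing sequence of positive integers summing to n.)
p(4) = 5

List all partitions of 4: 4, 3+1, 2+2, 2+1+1, 1+1+1+1. Counting them gives p(4) = 5.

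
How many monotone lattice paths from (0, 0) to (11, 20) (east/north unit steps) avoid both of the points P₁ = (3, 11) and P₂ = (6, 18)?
Number of paths = 73914239

Inclusion–exclusion. Total paths: C(31, 11) = 84672315. Through P₁: C(14, 3)·C(17, 8) = 8848840. Through P₂: C(24, 6)·C(7, 5) = 2826516. Since P₁ is strictly southwest of P₂, a monotone path through both must visit P₁ then P₂; paths through both = C(14, 3)·C(10, 3)·C(7, 5) = 917280. Avoid both = 84672315 − 8848840 − 2826516 + 917280 = 73914239.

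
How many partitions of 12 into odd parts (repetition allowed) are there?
p_odd(12) = 15

Partitions of 12 using only odd parts 1, 3, 5, …: 11+1, 9+3, 9+1+1+1, 7+5, 7+3+1+1, 7+1+1+1+1+1, 5+5+1+1, 5+3+3+1, 5+3+1+1+1+1, 5+1+1+1+1+1+1+1, 3+3+3+3, 3+3+3+1+1+1, 3+3+1+1+1+1+1+1, 3+1+1+1+1+1+1+1+1+1, 1+1+1+1+1+1+1+1+1+1+1+1. There are 15. (Euler: this equals q(12), the number of distinct-part partitions.)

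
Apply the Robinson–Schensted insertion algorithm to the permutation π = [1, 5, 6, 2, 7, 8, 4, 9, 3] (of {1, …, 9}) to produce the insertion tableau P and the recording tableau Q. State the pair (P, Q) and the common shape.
P = [1, 2, 3, 7, 8, 9] / [4, 6] / [5];  Q = [1, 2, 3, 5, 6, 8] / [4, 7] / [9];  common shape = (6, 2, 1)

Row-insert the values π_1, π_2, … into P one at a time, bumping the leftmost entry strictly greater than the inserted value down to the next row. The recording tableau Q records, in position (i, j), the step at which that cell was added to P.
  Insert 1 (step 1): P = [1];  Q = [1]
  Insert 5 (step 2): P = [1, 5];  Q = [1, 2]
  Insert 6 (step 3): P = [1, 5, 6];  Q = [1, 2, 3]
  Insert 2 (step 4): P = [1, 2, 6] / [5];  Q = [1, 2, 3] / [4]
  Insert 7 (step 5): P = [1, 2, 6, 7] / [5];  Q = [1, 2, 3, 5] / [4]
  Insert 8 (step 6): P = [1, 2, 6, 7, 8] / [5];  Q = [1, 2, 3, 5, 6] / [4]
  Insert 4 (step 7): P = [1, 2, 4, 7, 8] / [5, 6];  Q = [1, 2, 3, 5, 6] / [4, 7]
  Insert 9 (step 8): P = [1, 2, 4, 7, 8, 9] / [5, 6];  Q = [1, 2, 3, 5, 6, 8] / [4, 7]
  Insert 3 (step 9): P = [1, 2, 3, 7, 8, 9] / [4, 6] / [5];  Q = [1, 2, 3, 5, 6, 8] / [4, 7] / [9]
Final shape: (6, 2, 1).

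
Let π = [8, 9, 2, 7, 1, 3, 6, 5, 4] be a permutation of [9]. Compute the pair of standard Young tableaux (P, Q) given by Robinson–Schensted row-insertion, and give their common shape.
P = [1, 3, 4] / [2, 5] / [6, 9] / [7] / [8];  Q = [1, 2, 7] / [3, 4] / [5, 6] / [8] / [9];  common shape = (3, 2, 2, 1, 1)

Row-insert the values π_1, π_2, … into P one at a time, bumping the leftmost entry strictly greater than the inserted value down to the next row. The recording tableau Q records, in position (i, j), the step at which that cell was added to P.
  Insert 8 (step 1): P = [8];  Q = [1]
  Insert 9 (step 2): P = [8, 9];  Q = [1, 2]
  Insert 2 (step 3): P = [2, 9] / [8];  Q = [1, 2] / [3]
  Insert 7 (step 4): P = [2, 7] / [8, 9];  Q = [1, 2] / [3, 4]
  Insert 1 (step 5): P = [1, 7] / [2, 9] / [8];  Q = [1, 2] / [3, 4] / [5]
  Insert 3 (step 6): P = [1, 3] / [2, 7] / [8, 9];  Q = [1, 2] / [3, 4] / [5, 6]
  Insert 6 (step 7): P = [1, 3, 6] / [2, 7] / [8, 9];  Q = [1, 2, 7] / [3, 4] / [5, 6]
  Insert 5 (step 8): P = [1, 3, 5] / [2, 6] / [7, 9] / [8];  Q = [1, 2, 7] / [3, 4] / [5, 6] / [8]
  Insert 4 (step 9): P = [1, 3, 4] / [2, 5] / [6, 9] / [7] / [8];  Q = [1, 2, 7] / [3, 4] / [5, 6] / [8] / [9]
Final shape: (3, 2, 2, 1, 1).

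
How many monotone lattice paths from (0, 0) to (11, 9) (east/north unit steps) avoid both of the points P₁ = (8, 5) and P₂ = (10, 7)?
Number of paths = 87737

Inclusion–exclusion. Total paths: C(20, 11) = 167960. Through P₁: C(13, 8)·C(7, 3) = 45045. Through P₂: C(17, 10)·C(3, 1) = 58344. Since P₁ is strictly southwest of P₂, a monotone path through both must visit P₁ then P₂; paths through both = C(13, 8)·C(4, 2)·C(3, 1) = 23166. Avoid both = 167960 − 45045 − 58344 + 23166 = 87737.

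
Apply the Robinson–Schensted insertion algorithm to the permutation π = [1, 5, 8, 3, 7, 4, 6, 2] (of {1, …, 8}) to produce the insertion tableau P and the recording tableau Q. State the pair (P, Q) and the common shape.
P = [1, 2, 4, 6] / [3, 7] / [5] / [8];  Q = [1, 2, 3, 7] / [4, 5] / [6] / [8];  common shape = (4, 2, 1, 1)

Row-insert the values π_1, π_2, … into P one at a time, bumping the leftmost entry strictly greater than the inserted value down to the next row. The recording tableau Q records, in position (i, j), the step at which that cell was added to P.
  Insert 1 (step 1): P = [1];  Q = [1]
  Insert 5 (step 2): P = [1, 5];  Q = [1, 2]
  Insert 8 (step 3): P = [1, 5, 8];  Q = [1, 2, 3]
  Insert 3 (step 4): P = [1, 3, 8] / [5];  Q = [1, 2, 3] / [4]
  Insert 7 (step 5): P = [1, 3, 7] / [5, 8];  Q = [1, 2, 3] / [4, 5]
  Insert 4 (step 6): P = [1, 3, 4] / [5, 7] / [8];  Q = [1, 2, 3] / [4, 5] / [6]
  Insert 6 (step 7): P = [1, 3, 4, 6] / [5, 7] / [8];  Q = [1, 2, 3, 7] / [4, 5] / [6]
  Insert 2 (step 8): P = [1, 2, 4, 6] / [3, 7] / [5] / [8];  Q = [1, 2, 3, 7] / [4, 5] / [6] / [8]
Final shape: (4, 2, 1, 1).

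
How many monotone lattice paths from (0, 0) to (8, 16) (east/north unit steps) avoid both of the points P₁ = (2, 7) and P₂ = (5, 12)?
Number of paths = 409271

Inclusion–exclusion. Total paths: C(24, 8) = 735471. Through P₁: C(9, 2)·C(15, 6) = 180180. Through P₂: C(17, 5)·C(7, 3) = 216580. Since P₁ is strictly southwest of P₂, a monotone path through both must visit P₁ then P₂; paths through both = C(9, 2)·C(8, 3)·C(7, 3) = 70560. Avoid both = 735471 − 180180 − 216580 + 70560 = 409271.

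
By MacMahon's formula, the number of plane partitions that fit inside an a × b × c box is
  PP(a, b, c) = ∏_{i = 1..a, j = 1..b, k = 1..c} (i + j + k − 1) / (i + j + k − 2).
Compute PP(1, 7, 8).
PP(1, 7, 8) = 6435

Evaluate the triple product over i = 1..1, j = 1..7, k = 1..8. The factors are (2/1) · (3/2) · (4/3) · (5/4) · (6/5) · (7/6) · (8/7) · (9/8) · … (56 factors total). The numerators and denominators telescope so the product is an integer; carrying out the multiplication exactly gives PP(1, 7, 8) = 6435.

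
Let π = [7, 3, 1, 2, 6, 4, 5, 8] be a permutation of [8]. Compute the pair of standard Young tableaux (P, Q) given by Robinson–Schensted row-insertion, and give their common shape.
P = [1, 2, 4, 5, 8] / [3, 6] / [7];  Q = [1, 4, 5, 7, 8] / [2, 6] / [3];  common shape = (5, 2, 1)

Row-insert the values π_1, π_2, … into P one at a time, bumping the leftmost entry strictly greater than the inserted value down to the next row. The recording tableau Q records, in position (i, j), the step at which that cell was added to P.
  Insert 7 (step 1): P = [7];  Q = [1]
  Insert 3 (step 2): P = [3] / [7];  Q = [1] / [2]
  Insert 1 (step 3): P = [1] / [3] / [7];  Q = [1] / [2] / [3]
  Insert 2 (step 4): P = [1, 2] / [3] / [7];  Q = [1, 4] / [2] / [3]
  Insert 6 (step 5): P = [1, 2, 6] / [3] / [7];  Q = [1, 4, 5] / [2] / [3]
  Insert 4 (step 6): P = [1, 2, 4] / [3, 6] / [7];  Q = [1, 4, 5] / [2, 6] / [3]
  Insert 5 (step 7): P = [1, 2, 4, 5] / [3, 6] / [7];  Q = [1, 4, 5, 7] / [2, 6] / [3]
  Insert 8 (step 8): P = [1, 2, 4, 5, 8] / [3, 6] / [7];  Q = [1, 4, 5, 7, 8] / [2, 6] / [3]
Final shape: (5, 2, 1).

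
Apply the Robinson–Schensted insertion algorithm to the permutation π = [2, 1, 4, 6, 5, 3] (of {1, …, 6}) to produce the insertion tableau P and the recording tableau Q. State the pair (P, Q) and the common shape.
P = [1, 3, 5] / [2, 4] / [6];  Q = [1, 3, 4] / [2, 5] / [6];  common shape = (3, 2, 1)

Row-insert the values π_1, π_2, … into P one at a time, bumping the leftmost entry strictly greater than the inserted value down to the next row. The recording tableau Q records, in position (i, j), the step at which that cell was added to P.
  Insert 2 (step 1): P = [2];  Q = [1]
  Insert 1 (step 2): P = [1] / [2];  Q = [1] / [2]
  Insert 4 (step 3): P = [1, 4] / [2];  Q = [1, 3] / [2]
  Insert 6 (step 4): P = [1, 4, 6] / [2];  Q = [1, 3, 4] / [2]
  Insert 5 (step 5): P = [1, 4, 5] / [2, 6];  Q = [1, 3, 4] / [2, 5]
  Insert 3 (step 6): P = [1, 3, 5] / [2, 4] / [6];  Q = [1, 3, 4] / [2, 5] / [6]
Final shape: (3, 2, 1).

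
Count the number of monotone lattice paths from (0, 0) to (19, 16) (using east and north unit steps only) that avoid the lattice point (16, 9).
Number of paths = 3814771950

Total paths from (0, 0) to (19, 16): C(35, 19) = 4059928950. Paths through (16, 9): (paths (0, 0) → (16, 9)) × (paths (16, 9) → (19, 16)) = C(25, 16) · C(10, 3) = 2042975 · 120 = 245157000. Avoidance count = 4059928950 − 245157000 = 3814771950.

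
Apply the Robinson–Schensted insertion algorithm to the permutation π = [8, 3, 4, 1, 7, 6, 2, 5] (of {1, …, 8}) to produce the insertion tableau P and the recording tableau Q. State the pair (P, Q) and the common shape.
P = [1, 2, 5] / [3, 4, 6] / [7] / [8];  Q = [1, 3, 5] / [2, 6, 8] / [4] / [7];  common shape = (3, 3, 1, 1)

Row-insert the values π_1, π_2, … into P one at a time, bumping the leftmost entry strictly greater than the inserted value down to the next row. The recording tableau Q records, in position (i, j), the step at which that cell was added to P.
  Insert 8 (step 1): P = [8];  Q = [1]
  Insert 3 (step 2): P = [3] / [8];  Q = [1] / [2]
  Insert 4 (step 3): P = [3, 4] / [8];  Q = [1, 3] / [2]
  Insert 1 (step 4): P = [1, 4] / [3] / [8];  Q = [1, 3] / [2] / [4]
  Insert 7 (step 5): P = [1, 4, 7] / [3] / [8];  Q = [1, 3, 5] / [2] / [4]
  Insert 6 (step 6): P = [1, 4, 6] / [3, 7] / [8];  Q = [1, 3, 5] / [2, 6] / [4]
  Insert 2 (step 7): P = [1, 2, 6] / [3, 4] / [7] / [8];  Q = [1, 3, 5] / [2, 6] / [4] / [7]
  Insert 5 (step 8): P = [1, 2, 5] / [3, 4, 6] / [7] / [8];  Q = [1, 3, 5] / [2, 6, 8] / [4] / [7]
Final shape: (3, 3, 1, 1).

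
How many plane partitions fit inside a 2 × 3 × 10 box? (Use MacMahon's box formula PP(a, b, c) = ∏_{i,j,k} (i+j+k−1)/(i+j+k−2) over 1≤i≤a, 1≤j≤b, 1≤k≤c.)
PP(2, 3, 10) = 26026

Evaluate the triple product over i = 1..2, j = 1..3, k = 1..10. The factors are (2/1) · (3/2) · (4/3) · (5/4) · (6/5) · (7/6) · (8/7) · (9/8) · … (60 factors total). The numerators and denominators telescope so the product is an integer; carrying out the multiplication exactly gives PP(2, 3, 10) = 26026.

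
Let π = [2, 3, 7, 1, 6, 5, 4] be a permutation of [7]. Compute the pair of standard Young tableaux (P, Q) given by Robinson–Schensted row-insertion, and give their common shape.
P = [1, 3, 4] / [2, 5] / [6] / [7];  Q = [1, 2, 3] / [4, 5] / [6] / [7];  common shape = (3, 2, 1, 1)

Row-insert the values π_1, π_2, … into P one at a time, bumping the leftmost entry strictly greater than the inserted value down to the next row. The recording tableau Q records, in position (i, j), the step at which that cell was added to P.
  Insert 2 (step 1): P = [2];  Q = [1]
  Insert 3 (step 2): P = [2, 3];  Q = [1, 2]
  Insert 7 (step 3): P = [2, 3, 7];  Q = [1, 2, 3]
  Insert 1 (step 4): P = [1, 3, 7] / [2];  Q = [1, 2, 3] / [4]
  Insert 6 (step 5): P = [1, 3, 6] / [2, 7];  Q = [1, 2, 3] / [4, 5]
  Insert 5 (step 6): P = [1, 3, 5] / [2, 6] / [7];  Q = [1, 2, 3] / [4, 5] / [6]
  Insert 4 (step 7): P = [1, 3, 4] / [2, 5] / [6] / [7];  Q = [1, 2, 3] / [4, 5] / [6] / [7]
Final shape: (3, 2, 1, 1).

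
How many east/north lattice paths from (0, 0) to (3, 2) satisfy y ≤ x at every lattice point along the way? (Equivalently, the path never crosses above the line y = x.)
Number of paths = 5

By the reflection principle (André's argument), the number of monotone paths to (3, 2) with n ≤ m that never go above y = x is C(5, 3) − C(5, 4) = 10 − 5 = 5.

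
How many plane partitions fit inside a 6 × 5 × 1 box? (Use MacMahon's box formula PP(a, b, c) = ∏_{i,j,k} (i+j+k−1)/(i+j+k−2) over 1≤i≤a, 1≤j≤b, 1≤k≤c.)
PP(6, 5, 1) = 462

Evaluate the triple product over i = 1..6, j = 1..5, k = 1..1. The factors are (2/1) · (3/2) · (4/3) · (5/4) · (6/5) · (3/2) · (4/3) · (5/4) · … (30 factors total). The numerators and denominators telescope so the product is an integer; carrying out the multiplication exactly gives PP(6, 5, 1) = 462.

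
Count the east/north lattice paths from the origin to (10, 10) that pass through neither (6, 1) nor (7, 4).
Number of paths = 154383

Inclusion–exclusion. Total paths: C(20, 10) = 184756. Through P₁: C(7, 6)·C(13, 4) = 5005. Through P₂: C(11, 7)·C(9, 3) = 27720. Since P₁ is strictly southwest of P₂, a monotone path through both must visit P₁ then P₂; paths through both = C(7, 6)·C(4, 1)·C(9, 3) = 2352. Avoid both = 184756 − 5005 − 27720 + 2352 = 154383.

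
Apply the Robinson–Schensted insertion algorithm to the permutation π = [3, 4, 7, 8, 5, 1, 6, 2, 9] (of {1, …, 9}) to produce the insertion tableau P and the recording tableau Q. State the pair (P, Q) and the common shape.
P = [1, 2, 5, 6, 9] / [3, 4] / [7, 8];  Q = [1, 2, 3, 4, 9] / [5, 7] / [6, 8];  common shape = (5, 2, 2)

Row-insert the values π_1, π_2, … into P one at a time, bumping the leftmost entry strictly greater than the inserted value down to the next row. The recording tableau Q records, in position (i, j), the step at which that cell was added to P.
  Insert 3 (step 1): P = [3];  Q = [1]
  Insert 4 (step 2): P = [3, 4];  Q = [1, 2]
  Insert 7 (step 3): P = [3, 4, 7];  Q = [1, 2, 3]
  Insert 8 (step 4): P = [3, 4, 7, 8];  Q = [1, 2, 3, 4]
  Insert 5 (step 5): P = [3, 4, 5, 8] / [7];  Q = [1, 2, 3, 4] / [5]
  Insert 1 (step 6): P = [1, 4, 5, 8] / [3] / [7];  Q = [1, 2, 3, 4] / [5] / [6]
  Insert 6 (step 7): P = [1, 4, 5, 6] / [3, 8] / [7];  Q = [1, 2, 3, 4] / [5, 7] / [6]
  Insert 2 (step 8): P = [1, 2, 5, 6] / [3, 4] / [7, 8];  Q = [1, 2, 3, 4] / [5, 7] / [6, 8]
  Insert 9 (step 9): P = [1, 2, 5, 6, 9] / [3, 4] / [7, 8];  Q = [1, 2, 3, 4, 9] / [5, 7] / [6, 8]
Final shape: (5, 2, 2).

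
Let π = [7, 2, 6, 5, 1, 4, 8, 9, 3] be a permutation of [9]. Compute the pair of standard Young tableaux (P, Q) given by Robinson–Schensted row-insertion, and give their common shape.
P = [1, 3, 8, 9] / [2, 4] / [5] / [6] / [7];  Q = [1, 3, 7, 8] / [2, 6] / [4] / [5] / [9];  common shape = (4, 2, 1, 1, 1)

Row-insert the values π_1, π_2, … into P one at a time, bumping the leftmost entry strictly greater than the inserted value down to the next row. The recording tableau Q records, in position (i, j), the step at which that cell was added to P.
  Insert 7 (step 1): P = [7];  Q = [1]
  Insert 2 (step 2): P = [2] / [7];  Q = [1] / [2]
  Insert 6 (step 3): P = [2, 6] / [7];  Q = [1, 3] / [2]
  Insert 5 (step 4): P = [2, 5] / [6] / [7];  Q = [1, 3] / [2] / [4]
  Insert 1 (step 5): P = [1, 5] / [2] / [6] / [7];  Q = [1, 3] / [2] / [4] / [5]
  Insert 4 (step 6): P = [1, 4] / [2, 5] / [6] / [7];  Q = [1, 3] / [2, 6] / [4] / [5]
  Insert 8 (step 7): P = [1, 4, 8] / [2, 5] / [6] / [7];  Q = [1, 3, 7] / [2, 6] / [4] / [5]
  Insert 9 (step 8): P = [1, 4, 8, 9] / [2, 5] / [6] / [7];  Q = [1, 3, 7, 8] / [2, 6] / [4] / [5]
  Insert 3 (step 9): P = [1, 3, 8, 9] / [2, 4] / [5] / [6] / [7];  Q = [1, 3, 7, 8] / [2, 6] / [4] / [5] / [9]
Final shape: (4, 2, 1, 1, 1).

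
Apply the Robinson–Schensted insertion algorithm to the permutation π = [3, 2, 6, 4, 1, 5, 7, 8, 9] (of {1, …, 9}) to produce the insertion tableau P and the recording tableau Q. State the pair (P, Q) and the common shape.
P = [1, 4, 5, 7, 8, 9] / [2, 6] / [3];  Q = [1, 3, 6, 7, 8, 9] / [2, 4] / [5];  common shape = (6, 2, 1)

Row-insert the values π_1, π_2, … into P one at a time, bumping the leftmost entry strictly greater than the inserted value down to the next row. The recording tableau Q records, in position (i, j), the step at which that cell was added to P.
  Insert 3 (step 1): P = [3];  Q = [1]
  Insert 2 (step 2): P = [2] / [3];  Q = [1] / [2]
  Insert 6 (step 3): P = [2, 6] / [3];  Q = [1, 3] / [2]
  Insert 4 (step 4): P = [2, 4] / [3, 6];  Q = [1, 3] / [2, 4]
  Insert 1 (step 5): P = [1, 4] / [2, 6] / [3];  Q = [1, 3] / [2, 4] / [5]
  Insert 5 (step 6): P = [1, 4, 5] / [2, 6] / [3];  Q = [1, 3, 6] / [2, 4] / [5]
  Insert 7 (step 7): P = [1, 4, 5, 7] / [2, 6] / [3];  Q = [1, 3, 6, 7] / [2, 4] / [5]
  Insert 8 (step 8): P = [1, 4, 5, 7, 8] / [2, 6] / [3];  Q = [1, 3, 6, 7, 8] / [2, 4] / [5]
  Insert 9 (step 9): P = [1, 4, 5, 7, 8, 9] / [2, 6] / [3];  Q = [1, 3, 6, 7, 8, 9] / [2, 4] / [5]
Final shape: (6, 2, 1).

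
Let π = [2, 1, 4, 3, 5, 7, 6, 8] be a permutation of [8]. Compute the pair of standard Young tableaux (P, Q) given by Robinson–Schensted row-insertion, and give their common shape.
P = [1, 3, 5, 6, 8] / [2, 4, 7];  Q = [1, 3, 5, 6, 8] / [2, 4, 7];  common shape = (5, 3)

Row-insert the values π_1, π_2, … into P one at a time, bumping the leftmost entry strictly greater than the inserted value down to the next row. The recording tableau Q records, in position (i, j), the step at which that cell was added to P.
  Insert 2 (step 1): P = [2];  Q = [1]
  Insert 1 (step 2): P = [1] / [2];  Q = [1] / [2]
  Insert 4 (step 3): P = [1, 4] / [2];  Q = [1, 3] / [2]
  Insert 3 (step 4): P = [1, 3] / [2, 4];  Q = [1, 3] / [2, 4]
  Insert 5 (step 5): P = [1, 3, 5] / [2, 4];  Q = [1, 3, 5] / [2, 4]
  Insert 7 (step 6): P = [1, 3, 5, 7] / [2, 4];  Q = [1, 3, 5, 6] / [2, 4]
  Insert 6 (step 7): P = [1, 3, 5, 6] / [2, 4, 7];  Q = [1, 3, 5, 6] / [2, 4, 7]
  Insert 8 (step 8): P = [1, 3, 5, 6, 8] / [2, 4, 7];  Q = [1, 3, 5, 6, 8] / [2, 4, 7]
Final shape: (5, 3).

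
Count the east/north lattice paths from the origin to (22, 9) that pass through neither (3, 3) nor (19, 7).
Number of paths = 11009075

Inclusion–exclusion. Total paths: C(31, 22) = 20160075. Through P₁: C(6, 3)·C(25, 19) = 3542000. Through P₂: C(26, 19)·C(5, 3) = 6578000. Since P₁ is strictly southwest of P₂, a monotone path through both must visit P₁ then P₂; paths through both = C(6, 3)·C(20, 16)·C(5, 3) = 969000. Avoid both = 20160075 − 3542000 − 6578000 + 969000 = 11009075.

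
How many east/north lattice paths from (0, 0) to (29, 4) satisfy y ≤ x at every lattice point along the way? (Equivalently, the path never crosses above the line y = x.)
Number of paths = 35464

By the reflection principle (André's argument), the number of monotone paths to (29, 4) with n ≤ m that never go above y = x is C(33, 29) − C(33, 30) = 40920 − 5456 = 35464.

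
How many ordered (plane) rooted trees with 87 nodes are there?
C_86 = 4180080073556524734514695828170907458428751314320

These ordered rooted trees are counted by the Catalan number C_n = (1/(n + 1)) · C(2n, n). For n = 86: C_86 = (1/87) · C(172, 86) = 363666966399417651902778537050868948883301364345840/87 = 4180080073556524734514695828170907458428751314320.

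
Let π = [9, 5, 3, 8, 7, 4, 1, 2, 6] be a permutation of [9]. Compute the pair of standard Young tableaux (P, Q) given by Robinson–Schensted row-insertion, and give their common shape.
P = [1, 2, 6] / [3, 4] / [5, 7] / [8] / [9];  Q = [1, 4, 9] / [2, 5] / [3, 8] / [6] / [7];  common shape = (3, 2, 2, 1, 1)

Row-insert the values π_1, π_2, … into P one at a time, bumping the leftmost entry strictly greater than the inserted value down to the next row. The recording tableau Q records, in position (i, j), the step at which that cell was added to P.
  Insert 9 (step 1): P = [9];  Q = [1]
  Insert 5 (step 2): P = [5] / [9];  Q = [1] / [2]
  Insert 3 (step 3): P = [3] / [5] / [9];  Q = [1] / [2] / [3]
  Insert 8 (step 4): P = [3, 8] / [5] / [9];  Q = [1, 4] / [2] / [3]
  Insert 7 (step 5): P = [3, 7] / [5, 8] / [9];  Q = [1, 4] / [2, 5] / [3]
  Insert 4 (step 6): P = [3, 4] / [5, 7] / [8] / [9];  Q = [1, 4] / [2, 5] / [3] / [6]
  Insert 1 (step 7): P = [1, 4] / [3, 7] / [5] / [8] / [9];  Q = [1, 4] / [2, 5] / [3] / [6] / [7]
  Insert 2 (step 8): P = [1, 2] / [3, 4] / [5, 7] / [8] / [9];  Q = [1, 4] / [2, 5] / [3, 8] / [6] / [7]
  Insert 6 (step 9): P = [1, 2, 6] / [3, 4] / [5, 7] / [8] / [9];  Q = [1, 4, 9] / [2, 5] / [3, 8] / [6] / [7]
Final shape: (3, 2, 2, 1, 1).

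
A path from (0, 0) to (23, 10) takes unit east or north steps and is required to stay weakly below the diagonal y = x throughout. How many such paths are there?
Number of paths = 53993940

By the reflection principle (André's argument), the number of monotone paths to (23, 10) with n ≤ m that never go above y = x is C(33, 23) − C(33, 24) = 92561040 − 38567100 = 53993940.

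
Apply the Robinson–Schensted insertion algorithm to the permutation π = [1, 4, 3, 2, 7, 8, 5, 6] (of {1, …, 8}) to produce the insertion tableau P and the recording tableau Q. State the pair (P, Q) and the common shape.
P = [1, 2, 5, 6] / [3, 7, 8] / [4];  Q = [1, 2, 5, 6] / [3, 7, 8] / [4];  common shape = (4, 3, 1)

Row-insert the values π_1, π_2, … into P one at a time, bumping the leftmost entry strictly greater than the inserted value down to the next row. The recording tableau Q records, in position (i, j), the step at which that cell was added to P.
  Insert 1 (step 1): P = [1];  Q = [1]
  Insert 4 (step 2): P = [1, 4];  Q = [1, 2]
  Insert 3 (step 3): P = [1, 3] / [4];  Q = [1, 2] / [3]
  Insert 2 (step 4): P = [1, 2] / [3] / [4];  Q = [1, 2] / [3] / [4]
  Insert 7 (step 5): P = [1, 2, 7] / [3] / [4];  Q = [1, 2, 5] / [3] / [4]
  Insert 8 (step 6): P = [1, 2, 7, 8] / [3] / [4];  Q = [1, 2, 5, 6] / [3] / [4]
  Insert 5 (step 7): P = [1, 2, 5, 8] / [3, 7] / [4];  Q = [1, 2, 5, 6] / [3, 7] / [4]
  Insert 6 (step 8): P = [1, 2, 5, 6] / [3, 7, 8] / [4];  Q = [1, 2, 5, 6] / [3, 7, 8] / [4]
Final shape: (4, 3, 1).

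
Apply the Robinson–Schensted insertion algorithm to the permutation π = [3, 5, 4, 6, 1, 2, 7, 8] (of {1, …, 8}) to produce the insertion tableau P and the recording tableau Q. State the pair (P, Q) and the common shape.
P = [1, 2, 6, 7, 8] / [3, 4] / [5];  Q = [1, 2, 4, 7, 8] / [3, 6] / [5];  common shape = (5, 2, 1)

Row-insert the values π_1, π_2, … into P one at a time, bumping the leftmost entry strictly greater than the inserted value down to the next row. The recording tableau Q records, in position (i, j), the step at which that cell was added to P.
  Insert 3 (step 1): P = [3];  Q = [1]
  Insert 5 (step 2): P = [3, 5];  Q = [1, 2]
  Insert 4 (step 3): P = [3, 4] / [5];  Q = [1, 2] / [3]
  Insert 6 (step 4): P = [3, 4, 6] / [5];  Q = [1, 2, 4] / [3]
  Insert 1 (step 5): P = [1, 4, 6] / [3] / [5];  Q = [1, 2, 4] / [3] / [5]
  Insert 2 (step 6): P = [1, 2, 6] / [3, 4] / [5];  Q = [1, 2, 4] / [3, 6] / [5]
  Insert 7 (step 7): P = [1, 2, 6, 7] / [3, 4] / [5];  Q = [1, 2, 4, 7] / [3, 6] / [5]
  Insert 8 (step 8): P = [1, 2, 6, 7, 8] / [3, 4] / [5];  Q = [1, 2, 4, 7, 8] / [3, 6] / [5]
Final shape: (5, 2, 1).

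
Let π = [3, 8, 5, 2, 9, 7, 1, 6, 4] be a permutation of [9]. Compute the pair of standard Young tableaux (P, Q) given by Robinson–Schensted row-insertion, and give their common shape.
P = [1, 4, 6] / [2, 5] / [3, 7] / [8, 9];  Q = [1, 2, 5] / [3, 6] / [4, 8] / [7, 9];  common shape = (3, 2, 2, 2)

Row-insert the values π_1, π_2, … into P one at a time, bumping the leftmost entry strictly greater than the inserted value down to the next row. The recording tableau Q records, in position (i, j), the step at which that cell was added to P.
  Insert 3 (step 1): P = [3];  Q = [1]
  Insert 8 (step 2): P = [3, 8];  Q = [1, 2]
  Insert 5 (step 3): P = [3, 5] / [8];  Q = [1, 2] / [3]
  Insert 2 (step 4): P = [2, 5] / [3] / [8];  Q = [1, 2] / [3] / [4]
  Insert 9 (step 5): P = [2, 5, 9] / [3] / [8];  Q = [1, 2, 5] / [3] / [4]
  Insert 7 (step 6): P = [2, 5, 7] / [3, 9] / [8];  Q = [1, 2, 5] / [3, 6] / [4]
  Insert 1 (step 7): P = [1, 5, 7] / [2, 9] / [3] / [8];  Q = [1, 2, 5] / [3, 6] / [4] / [7]
  Insert 6 (step 8): P = [1, 5, 6] / [2, 7] / [3, 9] / [8];  Q = [1, 2, 5] / [3, 6] / [4, 8] / [7]
  Insert 4 (step 9): P = [1, 4, 6] / [2, 5] / [3, 7] / [8, 9];  Q = [1, 2, 5] / [3, 6] / [4, 8] / [7, 9]
Final shape: (3, 2, 2, 2).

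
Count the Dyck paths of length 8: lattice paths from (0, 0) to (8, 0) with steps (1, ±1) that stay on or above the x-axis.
C_4 = 14

These Dyck paths are counted by the Catalan number C_n = (1/(n + 1)) · C(2n, n). For n = 4: C_4 = (1/5) · C(8, 4) = 70/5 = 14.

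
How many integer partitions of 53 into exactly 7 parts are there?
p(53, 7 parts) = 12241

Partitions of n into exactly k parts are in bijection with partitions of n − k into at most k parts (subtract 1 from each part). So p(53, exactly 7) = p(46, parts ≤ 7). Computing via the recurrence p(m, j) = p(m, j−1) + p(m−j, j) gives 12241.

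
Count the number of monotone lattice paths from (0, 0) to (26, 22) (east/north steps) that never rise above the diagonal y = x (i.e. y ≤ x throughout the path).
Number of paths = 5071418015120

By the reflection principle (André's argument), the number of monotone paths to (26, 22) with n ≤ m that never go above y = x is C(48, 26) − C(48, 27) = 27385657281648 − 22314239266528 = 5071418015120.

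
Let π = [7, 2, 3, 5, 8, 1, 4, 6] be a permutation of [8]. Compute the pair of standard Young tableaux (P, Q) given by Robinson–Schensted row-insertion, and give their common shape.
P = [1, 3, 4, 6] / [2, 5, 8] / [7];  Q = [1, 3, 4, 5] / [2, 7, 8] / [6];  common shape = (4, 3, 1)

Row-insert the values π_1, π_2, … into P one at a time, bumping the leftmost entry strictly greater than the inserted value down to the next row. The recording tableau Q records, in position (i, j), the step at which that cell was added to P.
  Insert 7 (step 1): P = [7];  Q = [1]
  Insert 2 (step 2): P = [2] / [7];  Q = [1] / [2]
  Insert 3 (step 3): P = [2, 3] / [7];  Q = [1, 3] / [2]
  Insert 5 (step 4): P = [2, 3, 5] / [7];  Q = [1, 3, 4] / [2]
  Insert 8 (step 5): P = [2, 3, 5, 8] / [7];  Q = [1, 3, 4, 5] / [2]
  Insert 1 (step 6): P = [1, 3, 5, 8] / [2] / [7];  Q = [1, 3, 4, 5] / [2] / [6]
  Insert 4 (step 7): P = [1, 3, 4, 8] / [2, 5] / [7];  Q = [1, 3, 4, 5] / [2, 7] / [6]
  Insert 6 (step 8): P = [1, 3, 4, 6] / [2, 5, 8] / [7];  Q = [1, 3, 4, 5] / [2, 7, 8] / [6]
Final shape: (4, 3, 1).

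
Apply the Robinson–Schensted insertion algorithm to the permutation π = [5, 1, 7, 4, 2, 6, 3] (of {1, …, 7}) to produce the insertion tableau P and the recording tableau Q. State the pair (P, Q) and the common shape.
P = [1, 2, 3] / [4, 6] / [5, 7];  Q = [1, 3, 6] / [2, 4] / [5, 7];  common shape = (3, 2, 2)

Row-insert the values π_1, π_2, … into P one at a time, bumping the leftmost entry strictly greater than the inserted value down to the next row. The recording tableau Q records, in position (i, j), the step at which that cell was added to P.
  Insert 5 (step 1): P = [5];  Q = [1]
  Insert 1 (step 2): P = [1] / [5];  Q = [1] / [2]
  Insert 7 (step 3): P = [1, 7] / [5];  Q = [1, 3] / [2]
  Insert 4 (step 4): P = [1, 4] / [5, 7];  Q = [1, 3] / [2, 4]
  Insert 2 (step 5): P = [1, 2] / [4, 7] / [5];  Q = [1, 3] / [2, 4] / [5]
  Insert 6 (step 6): P = [1, 2, 6] / [4, 7] / [5];  Q = [1, 3, 6] / [2, 4] / [5]
  Insert 3 (step 7): P = [1, 2, 3] / [4, 6] / [5, 7];  Q = [1, 3, 6] / [2, 4] / [5, 7]
Final shape: (3, 2, 2).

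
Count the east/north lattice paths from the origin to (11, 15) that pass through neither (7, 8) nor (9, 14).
Number of paths = 3691580

Inclusion–exclusion. Total paths: C(26, 11) = 7726160. Through P₁: C(15, 7)·C(11, 4) = 2123550. Through P₂: C(23, 9)·C(3, 2) = 2451570. Since P₁ is strictly southwest of P₂, a monotone path through both must visit P₁ then P₂; paths through both = C(15, 7)·C(8, 2)·C(3, 2) = 540540. Avoid both = 7726160 − 2123550 − 2451570 + 540540 = 3691580.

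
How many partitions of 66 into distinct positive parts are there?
q(66) = 20132

A partition into distinct parts is a strictly decreasing sequence summing to n. The recurrence d(n, m) = d(n, m−1) + d(n−m, m−1) (use part m at most once) with q(n) = d(n, n) gives q(66) = 20132. (Euler's theorem: # distinct-part partitions = # odd-part partitions.)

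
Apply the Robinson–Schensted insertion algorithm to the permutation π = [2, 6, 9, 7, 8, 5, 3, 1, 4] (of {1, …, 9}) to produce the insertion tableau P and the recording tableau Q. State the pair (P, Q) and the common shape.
P = [1, 3, 4, 8] / [2, 7] / [5] / [6] / [9];  Q = [1, 2, 3, 5] / [4, 9] / [6] / [7] / [8];  common shape = (4, 2, 1, 1, 1)

Row-insert the values π_1, π_2, … into P one at a time, bumping the leftmost entry strictly greater than the inserted value down to the next row. The recording tableau Q records, in position (i, j), the step at which that cell was added to P.
  Insert 2 (step 1): P = [2];  Q = [1]
  Insert 6 (step 2): P = [2, 6];  Q = [1, 2]
  Insert 9 (step 3): P = [2, 6, 9];  Q = [1, 2, 3]
  Insert 7 (step 4): P = [2, 6, 7] / [9];  Q = [1, 2, 3] / [4]
  Insert 8 (step 5): P = [2, 6, 7, 8] / [9];  Q = [1, 2, 3, 5] / [4]
  Insert 5 (step 6): P = [2, 5, 7, 8] / [6] / [9];  Q = [1, 2, 3, 5] / [4] / [6]
  Insert 3 (step 7): P = [2, 3, 7, 8] / [5] / [6] / [9];  Q = [1, 2, 3, 5] / [4] / [6] / [7]
  Insert 1 (step 8): P = [1, 3, 7, 8] / [2] / [5] / [6] / [9];  Q = [1, 2, 3, 5] / [4] / [6] / [7] / [8]
  Insert 4 (step 9): P = [1, 3, 4, 8] / [2, 7] / [5] / [6] / [9];  Q = [1, 2, 3, 5] / [4, 9] / [6] / [7] / [8]
Final shape: (4, 2, 1, 1, 1).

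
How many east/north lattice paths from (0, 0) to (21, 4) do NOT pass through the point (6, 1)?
Number of paths = 6938

Total paths from (0, 0) to (21, 4): C(25, 21) = 12650. Paths through (6, 1): (paths (0, 0) → (6, 1)) × (paths (6, 1) → (21, 4)) = C(7, 6) · C(18, 15) = 7 · 816 = 5712. Avoidance count = 12650 − 5712 = 6938.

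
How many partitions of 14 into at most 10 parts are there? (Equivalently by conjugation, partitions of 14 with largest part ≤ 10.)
p(14, parts ≤ 10) = 128

Partitions of 14 with all parts ≤ 10: 10+4, 10+3+1, 10+2+2, 10+2+1+1, 10+1+1+1+1, 9+5, 9+4+1, 9+3+2, 9+3+1+1, 9+2+2+1, 9+2+1+1+1, 9+1+1+1+1+1, 8+6, 8+5+1, 8+4+2, 8+4+1+1, 8+3+3, 8+3+2+1, 8+3+1+1+1, 8+2+2+2, 8+2+2+1+1, 8+2+1+1+1+1, 8+1+1+1+1+1+1, 7+7, 7+6+1, 7+5+2, 7+5+1+1, 7+4+3, 7+4+2+1, 7+4+1+1+1, … (128 total). Count = 128.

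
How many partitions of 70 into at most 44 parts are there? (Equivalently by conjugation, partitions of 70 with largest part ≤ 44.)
p(70, parts ≤ 44) = 4078672

Use the recurrence p(n, m) = p(n, m−1) + p(n−m, m): either the largest part is < m (count p(n, m−1)) or the largest part is exactly m (remove one copy of m, count p(n−m, m)). With p(0, ·) = 1 this gives p(70, parts ≤ 44) = 4078672. (By conjugating Young diagrams, this also counts partitions of 70 into at most 44 parts.)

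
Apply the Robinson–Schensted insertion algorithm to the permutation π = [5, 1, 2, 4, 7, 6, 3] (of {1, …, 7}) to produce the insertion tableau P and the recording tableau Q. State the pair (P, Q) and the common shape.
P = [1, 2, 3, 6] / [4, 7] / [5];  Q = [1, 3, 4, 5] / [2, 6] / [7];  common shape = (4, 2, 1)

Row-insert the values π_1, π_2, … into P one at a time, bumping the leftmost entry strictly greater than the inserted value down to the next row. The recording tableau Q records, in position (i, j), the step at which that cell was added to P.
  Insert 5 (step 1): P = [5];  Q = [1]
  Insert 1 (step 2): P = [1] / [5];  Q = [1] / [2]
  Insert 2 (step 3): P = [1, 2] / [5];  Q = [1, 3] / [2]
  Insert 4 (step 4): P = [1, 2, 4] / [5];  Q = [1, 3, 4] / [2]
  Insert 7 (step 5): P = [1, 2, 4, 7] / [5];  Q = [1, 3, 4, 5] / [2]
  Insert 6 (step 6): P = [1, 2, 4, 6] / [5, 7];  Q = [1, 3, 4, 5] / [2, 6]
  Insert 3 (step 7): P = [1, 2, 3, 6] / [4, 7] / [5];  Q = [1, 3, 4, 5] / [2, 6] / [7]
Final shape: (4, 2, 1).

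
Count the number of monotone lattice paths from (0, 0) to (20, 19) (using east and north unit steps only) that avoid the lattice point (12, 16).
Number of paths = 63903674835

Total paths from (0, 0) to (20, 19): C(39, 20) = 68923264410. Paths through (12, 16): (paths (0, 0) → (12, 16)) × (paths (12, 16) → (20, 19)) = C(28, 12) · C(11, 8) = 30421755 · 165 = 5019589575. Avoidance count = 68923264410 − 5019589575 = 63903674835.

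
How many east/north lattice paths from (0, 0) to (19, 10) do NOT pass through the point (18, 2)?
Number of paths = 20028300

Total paths from (0, 0) to (19, 10): C(29, 19) = 20030010. Paths through (18, 2): (paths (0, 0) → (18, 2)) × (paths (18, 2) → (19, 10)) = C(20, 18) · C(9, 1) = 190 · 9 = 1710. Avoidance count = 20030010 − 1710 = 20028300.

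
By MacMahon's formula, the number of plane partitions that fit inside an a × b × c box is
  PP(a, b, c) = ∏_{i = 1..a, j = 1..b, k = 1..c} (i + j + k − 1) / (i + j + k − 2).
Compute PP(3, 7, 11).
PP(3, 7, 11) = 431621592480

Evaluate the triple product over i = 1..3, j = 1..7, k = 1..11. The factors are (2/1) · (3/2) · (4/3) · (5/4) · (6/5) · (7/6) · (8/7) · (9/8) · … (231 factors total). The numerators and denominators telescope so the product is an integer; carrying out the multiplication exactly gives PP(3, 7, 11) = 431621592480.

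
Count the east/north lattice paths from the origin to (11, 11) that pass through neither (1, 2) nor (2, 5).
Number of paths = 383253

Inclusion–exclusion. Total paths: C(22, 11) = 705432. Through P₁: C(3, 1)·C(19, 10) = 277134. Through P₂: C(7, 2)·C(15, 9) = 105105. Since P₁ is strictly southwest of P₂, a monotone path through both must visit P₁ then P₂; paths through both = C(3, 1)·C(4, 1)·C(15, 9) = 60060. Avoid both = 705432 − 277134 − 105105 + 60060 = 383253.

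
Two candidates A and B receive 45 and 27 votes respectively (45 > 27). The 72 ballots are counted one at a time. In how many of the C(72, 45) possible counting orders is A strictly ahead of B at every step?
Strict-lead orderings = 11752797069016395728

Total orderings of the 72 votes with 45 for A: C(72, 45) = 47011188276065582912. By the Bertrand ballot formula (Cycle Lemma / reflection principle), the number of orderings in which A is strictly ahead of B throughout is (p − q)/(p + q) · C(p + q, p) = (45 − 27)/(45 + 27) · 47011188276065582912 = 11752797069016395728.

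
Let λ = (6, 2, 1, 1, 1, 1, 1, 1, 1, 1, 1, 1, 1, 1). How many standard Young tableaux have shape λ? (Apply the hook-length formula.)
# SYT of shape (6, 2, 1, 1, 1, 1, 1, 1, 1, 1, 1, 1, 1, 1) = 132600

Hook-length formula: f^λ = n! / Π hook(c), product over all cells c of the Young diagram. For λ = (6, 2, 1, 1, 1, 1, 1, 1, 1, 1, 1, 1, 1, 1), n = 20 boxes. Hook lengths by row (left-to-right, top-to-bottom): [19, 6, 4, 3, 2, 1]; [14, 1]; [12]; [11]; [10]; [9]; [8]; [7]; [6]; [5]; [4]; [3]; [2]; [1]. Product of hooks = 18347677286400. So f^λ = 20! / 18347677286400 = 2432902008176640000 / 18347677286400 = 132600.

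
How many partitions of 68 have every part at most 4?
p(68, parts ≤ 4) = 2700

Use the recurrence p(n, m) = p(n, m−1) + p(n−m, m): either the largest part is < m (count p(n, m−1)) or the largest part is exactly m (remove one copy of m, count p(n−m, m)). With p(0, ·) = 1 this gives p(68, parts ≤ 4) = 2700. (By conjugating Young diagrams, this also counts partitions of 68 into at most 4 parts.)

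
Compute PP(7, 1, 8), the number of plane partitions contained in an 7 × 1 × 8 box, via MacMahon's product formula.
PP(7, 1, 8) = 6435

Evaluate the triple product over i = 1..7, j = 1..1, k = 1..8. The factors are (2/1) · (3/2) · (4/3) · (5/4) · (6/5) · (7/6) · (8/7) · (9/8) · … (56 factors total). The numerators and denominators telescope so the product is an integer; carrying out the multiplication exactly gives PP(7, 1, 8) = 6435.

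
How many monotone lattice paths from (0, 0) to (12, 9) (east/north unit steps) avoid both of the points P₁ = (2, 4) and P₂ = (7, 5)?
Number of paths = 160433

Inclusion–exclusion. Total paths: C(21, 12) = 293930. Through P₁: C(6, 2)·C(15, 10) = 45045. Through P₂: C(12, 7)·C(9, 5) = 99792. Since P₁ is strictly southwest of P₂, a monotone path through both must visit P₁ then P₂; paths through both = C(6, 2)·C(6, 5)·C(9, 5) = 11340. Avoid both = 293930 − 45045 − 99792 + 11340 = 160433.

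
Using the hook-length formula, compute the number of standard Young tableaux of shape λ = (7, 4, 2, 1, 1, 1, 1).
# SYT of shape (7, 4, 2, 1, 1, 1, 1) = 1832600

Hook-length formula: f^λ = n! / Π hook(c), product over all cells c of the Young diagram. For λ = (7, 4, 2, 1, 1, 1, 1), n = 17 boxes. Hook lengths by row (left-to-right, top-to-bottom): [13, 8, 6, 5, 3, 2, 1]; [9, 4, 2, 1]; [6, 1]; [4]; [3]; [2]; [1]. Product of hooks = 194088960. So f^λ = 17! / 194088960 = 355687428096000 / 194088960 = 1832600.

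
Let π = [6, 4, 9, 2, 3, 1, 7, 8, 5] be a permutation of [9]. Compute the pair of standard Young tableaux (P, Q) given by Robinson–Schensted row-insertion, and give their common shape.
P = [1, 3, 5, 8] / [2, 7] / [4, 9] / [6];  Q = [1, 3, 7, 8] / [2, 5] / [4, 9] / [6];  common shape = (4, 2, 2, 1)

Row-insert the values π_1, π_2, … into P one at a time, bumping the leftmost entry strictly greater than the inserted value down to the next row. The recording tableau Q records, in position (i, j), the step at which that cell was added to P.
  Insert 6 (step 1): P = [6];  Q = [1]
  Insert 4 (step 2): P = [4] / [6];  Q = [1] / [2]
  Insert 9 (step 3): P = [4, 9] / [6];  Q = [1, 3] / [2]
  Insert 2 (step 4): P = [2, 9] / [4] / [6];  Q = [1, 3] / [2] / [4]
  Insert 3 (step 5): P = [2, 3] / [4, 9] / [6];  Q = [1, 3] / [2, 5] / [4]
  Insert 1 (step 6): P = [1, 3] / [2, 9] / [4] / [6];  Q = [1, 3] / [2, 5] / [4] / [6]
  Insert 7 (step 7): P = [1, 3, 7] / [2, 9] / [4] / [6];  Q = [1, 3, 7] / [2, 5] / [4] / [6]
  Insert 8 (step 8): P = [1, 3, 7, 8] / [2, 9] / [4] / [6];  Q = [1, 3, 7, 8] / [2, 5] / [4] / [6]
  Insert 5 (step 9): P = [1, 3, 5, 8] / [2, 7] / [4, 9] / [6];  Q = [1, 3, 7, 8] / [2, 5] / [4, 9] / [6]
Final shape: (4, 2, 2, 1).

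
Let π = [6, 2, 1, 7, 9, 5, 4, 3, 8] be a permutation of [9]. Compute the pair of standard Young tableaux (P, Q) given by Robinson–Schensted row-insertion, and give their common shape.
P = [1, 3, 8] / [2, 4, 9] / [5, 7] / [6];  Q = [1, 4, 5] / [2, 6, 9] / [3, 7] / [8];  common shape = (3, 3, 2, 1)

Row-insert the values π_1, π_2, … into P one at a time, bumping the leftmost entry strictly greater than the inserted value down to the next row. The recording tableau Q records, in position (i, j), the step at which that cell was added to P.
  Insert 6 (step 1): P = [6];  Q = [1]
  Insert 2 (step 2): P = [2] / [6];  Q = [1] / [2]
  Insert 1 (step 3): P = [1] / [2] / [6];  Q = [1] / [2] / [3]
  Insert 7 (step 4): P = [1, 7] / [2] / [6];  Q = [1, 4] / [2] / [3]
  Insert 9 (step 5): P = [1, 7, 9] / [2] / [6];  Q = [1, 4, 5] / [2] / [3]
  Insert 5 (step 6): P = [1, 5, 9] / [2, 7] / [6];  Q = [1, 4, 5] / [2, 6] / [3]
  Insert 4 (step 7): P = [1, 4, 9] / [2, 5] / [6, 7];  Q = [1, 4, 5] / [2, 6] / [3, 7]
  Insert 3 (step 8): P = [1, 3, 9] / [2, 4] / [5, 7] / [6];  Q = [1, 4, 5] / [2, 6] / [3, 7] / [8]
  Insert 8 (step 9): P = [1, 3, 8] / [2, 4, 9] / [5, 7] / [6];  Q = [1, 4, 5] / [2, 6, 9] / [3, 7] / [8]
Final shape: (3, 3, 2, 1).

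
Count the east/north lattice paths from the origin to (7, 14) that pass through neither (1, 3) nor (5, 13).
Number of paths = 53084

Inclusion–exclusion. Total paths: C(21, 7) = 116280. Through P₁: C(4, 1)·C(17, 6) = 49504. Through P₂: C(18, 5)·C(3, 2) = 25704. Since P₁ is strictly southwest of P₂, a monotone path through both must visit P₁ then P₂; paths through both = C(4, 1)·C(14, 4)·C(3, 2) = 12012. Avoid both = 116280 − 49504 − 25704 + 12012 = 53084.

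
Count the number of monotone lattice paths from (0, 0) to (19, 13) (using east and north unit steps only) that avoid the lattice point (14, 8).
Number of paths = 266791560

Total paths from (0, 0) to (19, 13): C(32, 19) = 347373600. Paths through (14, 8): (paths (0, 0) → (14, 8)) × (paths (14, 8) → (19, 13)) = C(22, 14) · C(10, 5) = 319770 · 252 = 80582040. Avoidance count = 347373600 − 80582040 = 266791560.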